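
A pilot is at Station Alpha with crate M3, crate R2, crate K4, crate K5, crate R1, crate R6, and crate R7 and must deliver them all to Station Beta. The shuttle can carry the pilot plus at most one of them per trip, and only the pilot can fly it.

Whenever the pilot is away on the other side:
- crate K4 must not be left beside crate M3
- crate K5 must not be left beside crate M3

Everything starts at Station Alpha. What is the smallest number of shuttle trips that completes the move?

15

Counting alone: the pilot can take at most 1 across per trip to Station Beta, so moving all 7 needs at least 7 loaded trips out, with a return between consecutive ones — at least 13 crossings.
The safety rule pushes this higher. Following every safe sequence of crossings, the most of the 7 that can be at Station Beta as the shuttle arrives there on crossing 13 is 6 — never all 7.
So no plan with fewer than 15 crossings exists, and this one achieves 15:
1. Pilot goes to Station Beta with crate M3.  [Station Alpha: crate K4, crate K5, crate R1, crate R2, crate R6, crate R7 | Station Beta: crate M3]
2. Pilot goes back to Station Alpha alone.  [Station Alpha: crate K4, crate K5, crate R1, crate R2, crate R6, crate R7 | Station Beta: crate M3]
3. Pilot goes to Station Beta with crate R2.  [Station Alpha: crate K4, crate K5, crate R1, crate R6, crate R7 | Station Beta: crate M3, crate R2]
4. Pilot goes back to Station Alpha alone.  [Station Alpha: crate K4, crate K5, crate R1, crate R6, crate R7 | Station Beta: crate M3, crate R2]
5. Pilot goes to Station Beta with crate K4.  [Station Alpha: crate K5, crate R1, crate R6, crate R7 | Station Beta: crate K4, crate M3, crate R2]
6. Pilot goes back to Station Alpha with crate M3.  [Station Alpha: crate K5, crate M3, crate R1, crate R6, crate R7 | Station Beta: crate K4, crate R2]
7. Pilot goes to Station Beta with crate K5.  [Station Alpha: crate M3, crate R1, crate R6, crate R7 | Station Beta: crate K4, crate K5, crate R2]
8. Pilot goes back to Station Alpha alone.  [Station Alpha: crate M3, crate R1, crate R6, crate R7 | Station Beta: crate K4, crate K5, crate R2]
9. Pilot goes to Station Beta with crate R1.  [Station Alpha: crate M3, crate R6, crate R7 | Station Beta: crate K4, crate K5, crate R1, crate R2]
10. Pilot goes back to Station Alpha alone.  [Station Alpha: crate M3, crate R6, crate R7 | Station Beta: crate K4, crate K5, crate R1, crate R2]
11. Pilot goes to Station Beta with crate R6.  [Station Alpha: crate M3, crate R7 | Station Beta: crate K4, crate K5, crate R1, crate R2, crate R6]
12. Pilot goes back to Station Alpha alone.  [Station Alpha: crate M3, crate R7 | Station Beta: crate K4, crate K5, crate R1, crate R2, crate R6]
13. Pilot goes to Station Beta with crate R7.  [Station Alpha: crate M3 | Station Beta: crate K4, crate K5, crate R1, crate R2, crate R6, crate R7]
14. Pilot goes back to Station Alpha alone.  [Station Alpha: crate M3 | Station Beta: crate K4, crate K5, crate R1, crate R2, crate R6, crate R7]
15. Pilot goes to Station Beta with crate M3.  [Station Alpha: — | Station Beta: crate K4, crate K5, crate M3, crate R1, crate R2, crate R6, crate R7]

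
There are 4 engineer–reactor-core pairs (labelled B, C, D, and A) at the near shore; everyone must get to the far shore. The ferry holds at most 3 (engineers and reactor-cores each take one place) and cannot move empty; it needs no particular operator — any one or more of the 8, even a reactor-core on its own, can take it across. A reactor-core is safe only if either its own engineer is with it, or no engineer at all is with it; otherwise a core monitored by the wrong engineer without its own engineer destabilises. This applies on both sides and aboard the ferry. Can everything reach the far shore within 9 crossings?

Yes — this plan uses 9 crossings (≤ 9):
1. engineer B and reactor-core B cross → the far shore.
2. engineer B crosses ← the near shore.
3. engineer B, engineer C, and reactor-core C cross → the far shore.
4. engineer B and reactor-core B cross ← the near shore.
5. engineer A, engineer B, and engineer D cross → the far shore.
6. reactor-core C crosses ← the near shore.
7. reactor-core B and reactor-core C cross → the far shore.
8. reactor-core B crosses ← the near shore.
9. reactor-core A, reactor-core B, and reactor-core D cross → the far shore.

Yes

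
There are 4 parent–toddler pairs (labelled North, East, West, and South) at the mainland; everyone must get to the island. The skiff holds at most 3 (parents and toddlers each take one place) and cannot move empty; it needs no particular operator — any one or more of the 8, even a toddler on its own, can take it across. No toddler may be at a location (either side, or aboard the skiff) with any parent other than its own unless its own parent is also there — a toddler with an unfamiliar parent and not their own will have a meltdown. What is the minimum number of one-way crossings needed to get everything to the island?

9

Counting alone: each trip to the island takes at most 3 across and each return brings at least 1 back, so after t trips out (and t−1 returns) at most 3t − (t−1) of the 8 are across; that first reaches 8 at t = 4, so at least 7 crossings are needed.
The safety rule pushes this higher. Following every safe sequence of crossings, the most of the 8 that can be at the island as the skiff arrives there on crossing 7 is 7 — never all 8.
So no plan with fewer than 9 crossings exists, and this one achieves 9:
1. parent North and toddler North cross → the island.
2. parent North crosses ← the mainland.
3. parent East, parent North, and toddler East cross → the island.
4. parent North and toddler North cross ← the mainland.
5. parent North, parent South, and parent West cross → the island.
6. toddler East crosses ← the mainland.
7. toddler East and toddler North cross → the island.
8. toddler North crosses ← the mainland.
9. toddler North, toddler South, and toddler West cross → the island.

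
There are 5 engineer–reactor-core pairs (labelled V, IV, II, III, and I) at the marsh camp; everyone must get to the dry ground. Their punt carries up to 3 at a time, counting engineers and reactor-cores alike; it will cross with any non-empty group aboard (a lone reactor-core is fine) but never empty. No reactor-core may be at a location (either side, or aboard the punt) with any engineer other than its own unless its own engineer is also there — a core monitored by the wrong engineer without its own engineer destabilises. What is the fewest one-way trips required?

11

Counting alone: each trip to the dry ground takes at most 3 across and each return brings at least 1 back, so after t trips out (and t−1 returns) at most 3t − (t−1) of the 10 are across; that first reaches 10 at t = 5, so at least 9 crossings are needed.
The safety rule pushes this higher. Following every safe sequence of crossings, the most of the 10 that can be at the dry ground as the punt arrives there on crossing 9 is 9 — never all 10.
So no plan with fewer than 11 crossings exists, and this one achieves 11:
1. engineer V and reactor-core V cross → the dry ground.
2. engineer V crosses ← the marsh camp.
3. reactor-core II, reactor-core III, and reactor-core IV cross → the dry ground.
4. reactor-core V crosses ← the marsh camp.
5. engineer II, engineer III, and engineer IV cross → the dry ground.
6. engineer IV and reactor-core IV cross ← the marsh camp.
7. engineer I, engineer IV, and engineer V cross → the dry ground.
8. reactor-core II crosses ← the marsh camp.
9. reactor-core IV and reactor-core V cross → the dry ground.
10. reactor-core V crosses ← the marsh camp.
11. reactor-core I, reactor-core II, and reactor-core V cross → the dry ground.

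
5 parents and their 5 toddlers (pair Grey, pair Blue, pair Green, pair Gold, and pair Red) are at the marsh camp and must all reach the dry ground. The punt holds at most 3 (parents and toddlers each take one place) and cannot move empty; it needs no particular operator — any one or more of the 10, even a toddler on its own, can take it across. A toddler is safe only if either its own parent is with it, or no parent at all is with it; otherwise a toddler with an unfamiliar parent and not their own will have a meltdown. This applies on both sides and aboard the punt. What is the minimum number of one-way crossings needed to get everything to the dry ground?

11

Counting alone: each trip to the dry ground takes at most 3 across and each return brings at least 1 back, so after t trips out (and t−1 returns) at most 3t − (t−1) of the 10 are across; that first reaches 10 at t = 5, so at least 9 crossings are needed.
The safety rule pushes this higher. Following every safe sequence of crossings, the most of the 10 that can be at the dry ground as the punt arrives there on crossing 9 is 9 — never all 10.
So no plan with fewer than 11 crossings exists, and this one achieves 11:
1. parent Grey and toddler Grey cross → the dry ground.
2. parent Grey crosses ← the marsh camp.
3. toddler Blue, toddler Gold, and toddler Green cross → the dry ground.
4. toddler Grey crosses ← the marsh camp.
5. parent Blue, parent Gold, and parent Green cross → the dry ground.
6. parent Blue and toddler Blue cross ← the marsh camp.
7. parent Blue, parent Grey, and parent Red cross → the dry ground.
8. toddler Green crosses ← the marsh camp.
9. toddler Blue and toddler Grey cross → the dry ground.
10. toddler Grey crosses ← the marsh camp.
11. toddler Green, toddler Grey, and toddler Red cross → the dry ground.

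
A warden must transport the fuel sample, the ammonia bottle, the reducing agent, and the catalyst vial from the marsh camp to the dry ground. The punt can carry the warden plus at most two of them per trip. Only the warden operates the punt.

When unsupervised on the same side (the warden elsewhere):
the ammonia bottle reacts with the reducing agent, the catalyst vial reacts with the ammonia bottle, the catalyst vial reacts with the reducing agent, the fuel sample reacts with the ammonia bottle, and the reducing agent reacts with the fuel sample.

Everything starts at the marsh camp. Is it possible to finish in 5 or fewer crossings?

Yes — this plan uses 5 crossings (≤ 5):
1. Warden goes to the dry ground with the ammonia bottle and the reducing agent.
2. Warden goes back to the marsh camp with the ammonia bottle.
3. Warden goes to the dry ground with the catalyst vial and the fuel sample.
4. Warden goes back to the marsh camp with the reducing agent.
5. Warden goes to the dry ground with the ammonia bottle and the reducing agent.

Yes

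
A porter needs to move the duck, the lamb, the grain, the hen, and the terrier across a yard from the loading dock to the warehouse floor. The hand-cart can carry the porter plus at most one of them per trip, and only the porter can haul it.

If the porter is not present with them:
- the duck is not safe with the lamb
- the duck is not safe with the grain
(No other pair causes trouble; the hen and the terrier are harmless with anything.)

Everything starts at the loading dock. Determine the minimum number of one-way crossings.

11

Counting alone: the porter can take at most 1 across per trip to the warehouse floor, so moving all 5 needs at least 5 loaded trips out, with a return between consecutive ones — at least 9 crossings.
The safety rule pushes this higher. Following every safe sequence of crossings, the most of the 5 that can be at the warehouse floor as the hand-cart arrives there on crossing 9 is 4 — never all 5.
So no plan with fewer than 11 crossings exists, and this one achieves 11:
1. Porter goes to the warehouse floor with the duck.  [the loading dock: the grain, the hen, the lamb, the terrier | the warehouse floor: the duck]
2. Porter goes back to the loading dock alone.  [the loading dock: the grain, the hen, the lamb, the terrier | the warehouse floor: the duck]
3. Porter goes to the warehouse floor with the lamb.  [the loading dock: the grain, the hen, the terrier | the warehouse floor: the duck, the lamb]
4. Porter goes back to the loading dock with the duck.  [the loading dock: the duck, the grain, the hen, the terrier | the warehouse floor: the lamb]
5. Porter goes to the warehouse floor with the grain.  [the loading dock: the duck, the hen, the terrier | the warehouse floor: the grain, the lamb]
6. Porter goes back to the loading dock alone.  [the loading dock: the duck, the hen, the terrier | the warehouse floor: the grain, the lamb]
7. Porter goes to the warehouse floor with the hen.  [the loading dock: the duck, the terrier | the warehouse floor: the grain, the hen, the lamb]
8. Porter goes back to the loading dock alone.  [the loading dock: the duck, the terrier | the warehouse floor: the grain, the hen, the lamb]
9. Porter goes to the warehouse floor with the terrier.  [the loading dock: the duck | the warehouse floor: the grain, the hen, the lamb, the terrier]
10. Porter goes back to the loading dock alone.  [the loading dock: the duck | the warehouse floor: the grain, the hen, the lamb, the terrier]
11. Porter goes to the warehouse floor with the duck.  [the loading dock: — | the warehouse floor: the duck, the grain, the hen, the lamb, the terrier]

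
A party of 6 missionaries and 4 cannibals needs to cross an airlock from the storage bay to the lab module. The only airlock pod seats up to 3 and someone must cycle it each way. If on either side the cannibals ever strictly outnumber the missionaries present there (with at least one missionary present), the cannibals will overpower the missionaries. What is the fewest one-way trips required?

9

Counting alone: each trip to the lab module takes at most 3 across and each return brings at least 1 back, so after t trips out (and t−1 returns) at most 3t − (t−1) of the 10 are across; that first reaches 10 at t = 5, so at least 9 crossings are needed.
The plan below uses exactly 9 crossings, so it is optimal:
1. 2 cannibals → the lab module.  (the storage bay: 6M 2C; the lab module: 0M 2C)
2. 1 cannibal ← the storage bay.  (the storage bay: 6M 3C; the lab module: 0M 1C)
3. 3 cannibals → the lab module.  (the storage bay: 6M 0C; the lab module: 0M 4C)
4. 1 cannibal ← the storage bay.  (the storage bay: 6M 1C; the lab module: 0M 3C)
5. 3 missionaries → the lab module.  (the storage bay: 3M 1C; the lab module: 3M 3C)
6. 1 cannibal ← the storage bay.  (the storage bay: 3M 2C; the lab module: 3M 2C)
7. 1 missionary and 2 cannibals → the lab module.  (the storage bay: 2M 0C; the lab module: 4M 4C)
8. 1 cannibal ← the storage bay.  (the storage bay: 2M 1C; the lab module: 4M 3C)
9. 2 missionaries and 1 cannibal → the lab module.  (the storage bay: 0M 0C; the lab module: 6M 4C)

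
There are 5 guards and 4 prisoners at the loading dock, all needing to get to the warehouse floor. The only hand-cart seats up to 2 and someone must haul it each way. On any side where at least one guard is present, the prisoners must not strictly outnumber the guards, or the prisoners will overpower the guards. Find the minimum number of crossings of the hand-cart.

15

Counting alone: each trip to the warehouse floor takes at most 2 across and each return brings at least 1 back, so after t trips out (and t−1 returns) at most 2t − (t−1) of the 9 are across; that first reaches 9 at t = 8, so at least 15 crossings are needed.
The plan below uses exactly 15 crossings, so it is optimal:
1. 2 prisoners → the warehouse floor.  (the loading dock: 5G 2P; the warehouse floor: 0G 2P)
2. 1 prisoner ← the loading dock.  (the loading dock: 5G 3P; the warehouse floor: 0G 1P)
3. 2 prisoners → the warehouse floor.  (the loading dock: 5G 1P; the warehouse floor: 0G 3P)
4. 1 prisoner ← the loading dock.  (the loading dock: 5G 2P; the warehouse floor: 0G 2P)
5. 2 guards → the warehouse floor.  (the loading dock: 3G 2P; the warehouse floor: 2G 2P)
6. 1 prisoner ← the loading dock.  (the loading dock: 3G 3P; the warehouse floor: 2G 1P)
7. 1 guard and 1 prisoner → the warehouse floor.  (the loading dock: 2G 2P; the warehouse floor: 3G 2P)
8. 1 guard ← the loading dock.  (the loading dock: 3G 2P; the warehouse floor: 2G 2P)
9. 1 guard and 1 prisoner → the warehouse floor.  (the loading dock: 2G 1P; the warehouse floor: 3G 3P)
10. 1 prisoner ← the loading dock.  (the loading dock: 2G 2P; the warehouse floor: 3G 2P)
11. 1 guard and 1 prisoner → the warehouse floor.  (the loading dock: 1G 1P; the warehouse floor: 4G 3P)
12. 1 guard ← the loading dock.  (the loading dock: 2G 1P; the warehouse floor: 3G 3P)
13. 1 guard and 1 prisoner → the warehouse floor.  (the loading dock: 1G 0P; the warehouse floor: 4G 4P)
14. 1 prisoner ← the loading dock.  (the loading dock: 1G 1P; the warehouse floor: 4G 3P)
15. 1 guard and 1 prisoner → the warehouse floor.  (the loading dock: 0G 0P; the warehouse floor: 5G 4P)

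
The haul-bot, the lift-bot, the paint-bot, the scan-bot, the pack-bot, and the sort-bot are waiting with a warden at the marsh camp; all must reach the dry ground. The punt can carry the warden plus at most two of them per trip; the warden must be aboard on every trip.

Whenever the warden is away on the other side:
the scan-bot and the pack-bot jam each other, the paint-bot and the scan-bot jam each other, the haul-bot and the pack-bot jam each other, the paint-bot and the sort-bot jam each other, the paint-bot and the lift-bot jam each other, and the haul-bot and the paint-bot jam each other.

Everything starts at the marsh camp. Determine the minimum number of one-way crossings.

7

Counting alone: the warden can take at most 2 across per trip to the dry ground, so moving all 6 needs at least 3 loaded trips out, with a return between consecutive ones — at least 5 crossings.
The safety rule pushes this higher. Following every safe sequence of crossings, the most of the 6 that can be at the dry ground as the punt arrives there on crossing 5 is 5 — never all 6.
So no plan with fewer than 7 crossings exists, and this one achieves 7:
1. Warden goes to the dry ground with the pack-bot and the paint-bot.  [the marsh camp: the haul-bot, the lift-bot, the scan-bot, the sort-bot | the dry ground: the pack-bot, the paint-bot]
2. Warden goes back to the marsh camp alone.  [the marsh camp: the haul-bot, the lift-bot, the scan-bot, the sort-bot | the dry ground: the pack-bot, the paint-bot]
3. Warden goes to the dry ground with the haul-bot and the lift-bot.  [the marsh camp: the scan-bot, the sort-bot | the dry ground: the haul-bot, the lift-bot, the pack-bot, the paint-bot]
4. Warden goes back to the marsh camp with the pack-bot and the paint-bot.  [the marsh camp: the pack-bot, the paint-bot, the scan-bot, the sort-bot | the dry ground: the haul-bot, the lift-bot]
5. Warden goes to the dry ground with the scan-bot and the sort-bot.  [the marsh camp: the pack-bot, the paint-bot | the dry ground: the haul-bot, the lift-bot, the scan-bot, the sort-bot]
6. Warden goes back to the marsh camp alone.  [the marsh camp: the pack-bot, the paint-bot | the dry ground: the haul-bot, the lift-bot, the scan-bot, the sort-bot]
7. Warden goes to the dry ground with the pack-bot and the paint-bot.  [the marsh camp: — | the dry ground: the haul-bot, the lift-bot, the pack-bot, the paint-bot, the scan-bot, the sort-bot]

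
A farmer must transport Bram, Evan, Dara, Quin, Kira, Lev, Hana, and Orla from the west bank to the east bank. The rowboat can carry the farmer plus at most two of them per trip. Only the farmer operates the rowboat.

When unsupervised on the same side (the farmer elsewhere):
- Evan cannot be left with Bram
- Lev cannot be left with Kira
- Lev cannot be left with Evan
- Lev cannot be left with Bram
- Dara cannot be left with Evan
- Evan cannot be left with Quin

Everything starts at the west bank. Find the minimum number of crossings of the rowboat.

Counting alone: the farmer can take at most 2 across per trip to the east bank, so moving all 8 needs at least 4 loaded trips out, with a return between consecutive ones — at least 7 crossings.
The safety rule pushes this higher. Following every safe sequence of crossings, the most of the 8 that can be at the east bank as the rowboat arrives there on crossings 7, 9, 11 is 5, 6, 7 respectively — never all 8.
So no plan with fewer than 13 crossings exists, and this one achieves 13:
1. Farmer goes to the east bank with Evan and Lev.  [the west bank: Bram, Dara, Hana, Kira, Orla, Quin | the east bank: Evan, Lev]
2. Farmer goes back to the west bank with Evan.  [the west bank: Bram, Dara, Evan, Hana, Kira, Orla, Quin | the east bank: Lev]
3. Farmer goes to the east bank with Dara and Evan.  [the west bank: Bram, Hana, Kira, Orla, Quin | the east bank: Dara, Evan, Lev]
4. Farmer goes back to the west bank with Evan.  [the west bank: Bram, Evan, Hana, Kira, Orla, Quin | the east bank: Dara, Lev]
5. Farmer goes to the east bank with Bram and Quin.  [the west bank: Evan, Hana, Kira, Orla | the east bank: Bram, Dara, Lev, Quin]
6. Farmer goes back to the west bank with Bram.  [the west bank: Bram, Evan, Hana, Kira, Orla | the east bank: Dara, Lev, Quin]
7. Farmer goes to the east bank with Bram and Kira.  [the west bank: Evan, Hana, Orla | the east bank: Bram, Dara, Kira, Lev, Quin]
8. Farmer goes back to the west bank with Lev.  [the west bank: Evan, Hana, Lev, Orla | the east bank: Bram, Dara, Kira, Quin]
9. Farmer goes to the east bank with Evan and Hana.  [the west bank: Lev, Orla | the east bank: Bram, Dara, Evan, Hana, Kira, Quin]
10. Farmer goes back to the west bank with Evan.  [the west bank: Evan, Lev, Orla | the east bank: Bram, Dara, Hana, Kira, Quin]
11. Farmer goes to the east bank with Evan and Orla.  [the west bank: Lev | the east bank: Bram, Dara, Evan, Hana, Kira, Orla, Quin]
12. Farmer goes back to the west bank with Evan.  [the west bank: Evan, Lev | the east bank: Bram, Dara, Hana, Kira, Orla, Quin]
13. Farmer goes to the east bank with Evan and Lev.  [the west bank: — | the east bank: Bram, Dara, Evan, Hana, Kira, Lev, Orla, Quin]

13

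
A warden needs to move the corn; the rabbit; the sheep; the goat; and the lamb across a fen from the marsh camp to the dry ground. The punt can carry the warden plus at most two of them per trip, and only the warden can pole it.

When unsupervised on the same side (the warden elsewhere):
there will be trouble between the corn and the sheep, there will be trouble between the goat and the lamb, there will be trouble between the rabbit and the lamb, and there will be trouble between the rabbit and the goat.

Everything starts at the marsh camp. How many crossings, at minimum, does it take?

Whatever the first load, the items left behind include a forbidden pair without the warden. No opening move is safe, so no plan exists.

impossible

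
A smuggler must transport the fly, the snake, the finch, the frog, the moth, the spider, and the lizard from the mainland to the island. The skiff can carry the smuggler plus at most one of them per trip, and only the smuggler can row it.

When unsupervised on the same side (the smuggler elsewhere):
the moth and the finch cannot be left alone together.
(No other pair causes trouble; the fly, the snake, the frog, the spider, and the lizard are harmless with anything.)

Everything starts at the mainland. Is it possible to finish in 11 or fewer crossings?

No

Counting alone: the smuggler can take at most 1 across per trip to the island, so moving all 7 needs at least 7 loaded trips out, with a return between consecutive ones — at least 13 crossings.
Since 11 < 13, 11 crossings cannot be enough. (The shortest complete plan in fact takes 13:)
1. Smuggler goes to the island with the finch.  [the mainland: the fly, the frog, the lizard, the moth, the snake, the spider | the island: the finch]
2. Smuggler goes back to the mainland alone.  [the mainland: the fly, the frog, the lizard, the moth, the snake, the spider | the island: the finch]
3. Smuggler goes to the island with the fly.  [the mainland: the frog, the lizard, the moth, the snake, the spider | the island: the finch, the fly]
4. Smuggler goes back to the mainland alone.  [the mainland: the frog, the lizard, the moth, the snake, the spider | the island: the finch, the fly]
5. Smuggler goes to the island with the snake.  [the mainland: the frog, the lizard, the moth, the spider | the island: the finch, the fly, the snake]
6. Smuggler goes back to the mainland alone.  [the mainland: the frog, the lizard, the moth, the spider | the island: the finch, the fly, the snake]
7. Smuggler goes to the island with the frog.  [the mainland: the lizard, the moth, the spider | the island: the finch, the fly, the frog, the snake]
8. Smuggler goes back to the mainland alone.  [the mainland: the lizard, the moth, the spider | the island: the finch, the fly, the frog, the snake]
9. Smuggler goes to the island with the spider.  [the mainland: the lizard, the moth | the island: the finch, the fly, the frog, the snake, the spider]
10. Smuggler goes back to the mainland alone.  [the mainland: the lizard, the moth | the island: the finch, the fly, the frog, the snake, the spider]
11. Smuggler goes to the island with the lizard.  [the mainland: the moth | the island: the finch, the fly, the frog, the lizard, the snake, the spider]
12. Smuggler goes back to the mainland alone.  [the mainland: the moth | the island: the finch, the fly, the frog, the lizard, the snake, the spider]
13. Smuggler goes to the island with the moth.  [the mainland: — | the island: the finch, the fly, the frog, the lizard, the moth, the snake, the spider]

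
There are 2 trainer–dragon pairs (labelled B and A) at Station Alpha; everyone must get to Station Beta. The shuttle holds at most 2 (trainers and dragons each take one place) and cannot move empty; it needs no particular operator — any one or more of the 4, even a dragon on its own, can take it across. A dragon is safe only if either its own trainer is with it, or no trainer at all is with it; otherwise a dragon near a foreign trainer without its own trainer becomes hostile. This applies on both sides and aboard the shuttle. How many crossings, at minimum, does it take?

5

Counting alone: each trip to Station Beta takes at most 2 across and each return brings at least 1 back, so after t trips out (and t−1 returns) at most 2t − (t−1) of the 4 are across; that first reaches 4 at t = 3, so at least 5 crossings are needed.
The plan below uses exactly 5 crossings, so it is optimal:
1. dragon B and trainer B cross → Station Beta.
2. trainer B crosses ← Station Alpha.
3. trainer A and trainer B cross → Station Beta.
4. trainer A crosses ← Station Alpha.
5. dragon A and trainer A cross → Station Beta.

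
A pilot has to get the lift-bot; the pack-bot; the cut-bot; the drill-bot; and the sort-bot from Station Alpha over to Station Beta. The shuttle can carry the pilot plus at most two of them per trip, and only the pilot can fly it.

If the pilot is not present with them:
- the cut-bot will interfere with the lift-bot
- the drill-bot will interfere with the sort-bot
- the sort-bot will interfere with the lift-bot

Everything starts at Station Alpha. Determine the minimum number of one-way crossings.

Counting alone: the pilot can take at most 2 across per trip to Station Beta, so moving all 5 needs at least 3 loaded trips out, with a return between consecutive ones — at least 5 crossings.
The plan below uses exactly 5 crossings, so it is optimal:
1. Pilot goes to Station Beta with the drill-bot and the lift-bot.  [Station Alpha: the cut-bot, the pack-bot, the sort-bot | Station Beta: the drill-bot, the lift-bot]
2. Pilot goes back to Station Alpha alone.  [Station Alpha: the cut-bot, the pack-bot, the sort-bot | Station Beta: the drill-bot, the lift-bot]
3. Pilot goes to Station Beta with the pack-bot.  [Station Alpha: the cut-bot, the sort-bot | Station Beta: the drill-bot, the lift-bot, the pack-bot]
4. Pilot goes back to Station Alpha alone.  [Station Alpha: the cut-bot, the sort-bot | Station Beta: the drill-bot, the lift-bot, the pack-bot]
5. Pilot goes to Station Beta with the cut-bot and the sort-bot.  [Station Alpha: — | Station Beta: the cut-bot, the drill-bot, the lift-bot, the pack-bot, the sort-bot]

5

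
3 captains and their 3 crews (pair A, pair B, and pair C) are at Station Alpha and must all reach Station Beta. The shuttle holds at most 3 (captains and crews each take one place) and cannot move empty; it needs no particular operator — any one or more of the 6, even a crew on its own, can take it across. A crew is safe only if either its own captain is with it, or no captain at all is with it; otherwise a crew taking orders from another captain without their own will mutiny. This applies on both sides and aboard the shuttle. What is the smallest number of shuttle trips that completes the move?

Counting alone: each trip to Station Beta takes at most 3 across and each return brings at least 1 back, so after t trips out (and t−1 returns) at most 3t − (t−1) of the 6 are across; that first reaches 6 at t = 3, so at least 5 crossings are needed.
The plan below uses exactly 5 crossings, so it is optimal:
1. captain A and crew A cross → Station Beta.
2. captain A crosses ← Station Alpha.
3. captain A, captain B, and captain C cross → Station Beta.
4. crew A crosses ← Station Alpha.
5. crew A, crew B, and crew C cross → Station Beta.

5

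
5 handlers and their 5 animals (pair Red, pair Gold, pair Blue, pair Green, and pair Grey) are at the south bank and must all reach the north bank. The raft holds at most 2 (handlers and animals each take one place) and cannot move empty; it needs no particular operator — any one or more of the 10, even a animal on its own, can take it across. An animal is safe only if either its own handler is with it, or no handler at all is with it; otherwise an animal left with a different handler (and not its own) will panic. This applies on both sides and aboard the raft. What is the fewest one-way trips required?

impossible

Following every safe sequence of crossings from the start, the most of the 10 that can be at the north bank as the raft arrives there on crossings 1, 3, 5, 7 is 2, 3, 4, 5 respectively; the best ever achieved is 5 of 10.
From crossing 9 on, no configuration arises that was not already reachable earlier: only 82 distinct safe configurations (who is on which side, and where the raft is) can ever be reached, none of them has everyone across, and every continuation just revisits them. So no valid plan exists.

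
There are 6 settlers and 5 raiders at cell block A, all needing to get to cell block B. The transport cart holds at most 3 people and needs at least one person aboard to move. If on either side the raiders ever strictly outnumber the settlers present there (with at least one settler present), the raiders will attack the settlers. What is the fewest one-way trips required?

9

Counting alone: each trip to cell block B takes at most 3 across and each return brings at least 1 back, so after t trips out (and t−1 returns) at most 3t − (t−1) of the 11 are across; that first reaches 11 at t = 5, so at least 9 crossings are needed.
The plan below uses exactly 9 crossings, so it is optimal:
1. 3 raiders → cell block B.  (cell block A: 6S 2R; cell block B: 0S 3R)
2. 1 raider ← cell block A.  (cell block A: 6S 3R; cell block B: 0S 2R)
3. 3 settlers → cell block B.  (cell block A: 3S 3R; cell block B: 3S 2R)
4. 1 settler ← cell block A.  (cell block A: 4S 3R; cell block B: 2S 2R)
5. 2 settlers and 1 raider → cell block B.  (cell block A: 2S 2R; cell block B: 4S 3R)
6. 1 settler ← cell block A.  (cell block A: 3S 2R; cell block B: 3S 3R)
7. 2 settlers and 1 raider → cell block B.  (cell block A: 1S 1R; cell block B: 5S 4R)
8. 1 settler ← cell block A.  (cell block A: 2S 1R; cell block B: 4S 4R)
9. 2 settlers and 1 raider → cell block B.  (cell block A: 0S 0R; cell block B: 6S 5R)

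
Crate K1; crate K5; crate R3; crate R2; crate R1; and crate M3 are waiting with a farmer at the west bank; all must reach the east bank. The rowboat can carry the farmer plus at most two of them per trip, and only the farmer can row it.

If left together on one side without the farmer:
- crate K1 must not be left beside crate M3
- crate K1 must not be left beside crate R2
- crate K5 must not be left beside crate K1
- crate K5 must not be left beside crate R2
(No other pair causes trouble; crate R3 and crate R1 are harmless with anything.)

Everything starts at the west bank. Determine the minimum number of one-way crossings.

Counting alone: the farmer can take at most 2 across per trip to the east bank, so moving all 6 needs at least 3 loaded trips out, with a return between consecutive ones — at least 5 crossings.
The safety rule pushes this higher. Following every safe sequence of crossings, the most of the 6 that can be at the east bank as the rowboat arrives there on crossings 5, 7 is 4, 5 respectively — never all 6.
So no plan with fewer than 9 crossings exists, and this one achieves 9:
1. Farmer goes to the east bank with crate K1 and crate K5.  [the west bank: crate M3, crate R1, crate R2, crate R3 | the east bank: crate K1, crate K5]
2. Farmer goes back to the west bank with crate K1.  [the west bank: crate K1, crate M3, crate R1, crate R2, crate R3 | the east bank: crate K5]
3. Farmer goes to the east bank with crate K1 and crate R3.  [the west bank: crate M3, crate R1, crate R2 | the east bank: crate K1, crate K5, crate R3]
4. Farmer goes back to the west bank with crate K1.  [the west bank: crate K1, crate M3, crate R1, crate R2 | the east bank: crate K5, crate R3]
5. Farmer goes to the east bank with crate K1 and crate R1.  [the west bank: crate M3, crate R2 | the east bank: crate K1, crate K5, crate R1, crate R3]
6. Farmer goes back to the west bank with crate K1.  [the west bank: crate K1, crate M3, crate R2 | the east bank: crate K5, crate R1, crate R3]
7. Farmer goes to the east bank with crate K1 and crate M3.  [the west bank: crate R2 | the east bank: crate K1, crate K5, crate M3, crate R1, crate R3]
8. Farmer goes back to the west bank with crate K1.  [the west bank: crate K1, crate R2 | the east bank: crate K5, crate M3, crate R1, crate R3]
9. Farmer goes to the east bank with crate K1 and crate R2.  [the west bank: — | the east bank: crate K1, crate K5, crate M3, crate R1, crate R2, crate R3]

9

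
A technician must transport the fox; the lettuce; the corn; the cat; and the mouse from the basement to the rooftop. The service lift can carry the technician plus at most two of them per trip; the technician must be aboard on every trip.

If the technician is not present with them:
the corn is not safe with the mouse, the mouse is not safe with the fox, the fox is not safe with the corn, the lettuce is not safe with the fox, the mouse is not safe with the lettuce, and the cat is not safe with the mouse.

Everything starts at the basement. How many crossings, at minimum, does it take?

Counting alone: the technician can take at most 2 across per trip to the rooftop, so moving all 5 needs at least 3 loaded trips out, with a return between consecutive ones — at least 5 crossings.
The safety rule pushes this higher. Following every safe sequence of crossings, the most of the 5 that can be at the rooftop as the service lift arrives there on crossing 5 is 4 — never all 5.
So no plan with fewer than 7 crossings exists, and this one achieves 7:
1. Technician goes to the rooftop with the fox and the mouse.  [the basement: the cat, the corn, the lettuce | the rooftop: the fox, the mouse]
2. Technician goes back to the basement with the fox.  [the basement: the cat, the corn, the fox, the lettuce | the rooftop: the mouse]
3. Technician goes to the rooftop with the cat and the fox.  [the basement: the corn, the lettuce | the rooftop: the cat, the fox, the mouse]
4. Technician goes back to the basement with the mouse.  [the basement: the corn, the lettuce, the mouse | the rooftop: the cat, the fox]
5. Technician goes to the rooftop with the corn and the lettuce.  [the basement: the mouse | the rooftop: the cat, the corn, the fox, the lettuce]
6. Technician goes back to the basement with the fox.  [the basement: the fox, the mouse | the rooftop: the cat, the corn, the lettuce]
7. Technician goes to the rooftop with the fox and the mouse.  [the basement: — | the rooftop: the cat, the corn, the fox, the lettuce, the mouse]

7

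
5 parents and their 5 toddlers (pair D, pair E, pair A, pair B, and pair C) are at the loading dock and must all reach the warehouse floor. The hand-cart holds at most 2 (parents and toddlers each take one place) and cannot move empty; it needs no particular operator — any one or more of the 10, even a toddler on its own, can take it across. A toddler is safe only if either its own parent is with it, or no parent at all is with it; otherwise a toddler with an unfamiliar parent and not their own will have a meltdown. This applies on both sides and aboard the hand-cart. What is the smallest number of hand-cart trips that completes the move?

Following every safe sequence of crossings from the start, the most of the 10 that can be at the warehouse floor as the hand-cart arrives there on crossings 1, 3, 5, 7 is 2, 3, 4, 5 respectively; the best ever achieved is 5 of 10.
From crossing 9 on, no configuration arises that was not already reachable earlier: only 82 distinct safe configurations (who is on which side, and where the hand-cart is) can ever be reached, none of them has everyone across, and every continuation just revisits them. So no valid plan exists.

impossible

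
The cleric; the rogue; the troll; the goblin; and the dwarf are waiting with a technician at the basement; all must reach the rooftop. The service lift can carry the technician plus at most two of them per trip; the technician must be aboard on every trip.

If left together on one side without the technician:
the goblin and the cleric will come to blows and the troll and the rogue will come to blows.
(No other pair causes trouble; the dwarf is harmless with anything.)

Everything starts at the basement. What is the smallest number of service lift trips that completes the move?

5

Counting alone: the technician can take at most 2 across per trip to the rooftop, so moving all 5 needs at least 3 loaded trips out, with a return between consecutive ones — at least 5 crossings.
The plan below uses exactly 5 crossings, so it is optimal:
1. Technician goes to the rooftop with the cleric and the rogue.
2. Technician goes back to the basement alone.
3. Technician goes to the rooftop with the dwarf.
4. Technician goes back to the basement alone.
5. Technician goes to the rooftop with the goblin and the troll.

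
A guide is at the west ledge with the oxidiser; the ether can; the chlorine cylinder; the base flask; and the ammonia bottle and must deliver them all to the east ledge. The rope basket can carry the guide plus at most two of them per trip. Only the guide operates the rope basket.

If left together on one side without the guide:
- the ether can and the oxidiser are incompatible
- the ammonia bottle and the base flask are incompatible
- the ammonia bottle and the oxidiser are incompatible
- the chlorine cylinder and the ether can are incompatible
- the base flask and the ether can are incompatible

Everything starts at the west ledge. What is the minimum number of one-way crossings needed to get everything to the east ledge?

7

Counting alone: the guide can take at most 2 across per trip to the east ledge, so moving all 5 needs at least 3 loaded trips out, with a return between consecutive ones — at least 5 crossings.
The safety rule pushes this higher. Following every safe sequence of crossings, the most of the 5 that can be at the east ledge as the rope basket arrives there on crossing 5 is 4 — never all 5.
So no plan with fewer than 7 crossings exists, and this one achieves 7:
1. Guide goes to the east ledge with the ammonia bottle and the ether can.  [the west ledge: the base flask, the chlorine cylinder, the oxidiser | the east ledge: the ammonia bottle, the ether can]
2. Guide goes back to the west ledge alone.  [the west ledge: the base flask, the chlorine cylinder, the oxidiser | the east ledge: the ammonia bottle, the ether can]
3. Guide goes to the east ledge with the oxidiser.  [the west ledge: the base flask, the chlorine cylinder | the east ledge: the ammonia bottle, the ether can, the oxidiser]
4. Guide goes back to the west ledge with the ammonia bottle and the ether can.  [the west ledge: the ammonia bottle, the base flask, the chlorine cylinder, the ether can | the east ledge: the oxidiser]
5. Guide goes to the east ledge with the base flask and the chlorine cylinder.  [the west ledge: the ammonia bottle, the ether can | the east ledge: the base flask, the chlorine cylinder, the oxidiser]
6. Guide goes back to the west ledge alone.  [the west ledge: the ammonia bottle, the ether can | the east ledge: the base flask, the chlorine cylinder, the oxidiser]
7. Guide goes to the east ledge with the ammonia bottle and the ether can.  [the west ledge: — | the east ledge: the ammonia bottle, the base flask, the chlorine cylinder, the ether can, the oxidiser]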